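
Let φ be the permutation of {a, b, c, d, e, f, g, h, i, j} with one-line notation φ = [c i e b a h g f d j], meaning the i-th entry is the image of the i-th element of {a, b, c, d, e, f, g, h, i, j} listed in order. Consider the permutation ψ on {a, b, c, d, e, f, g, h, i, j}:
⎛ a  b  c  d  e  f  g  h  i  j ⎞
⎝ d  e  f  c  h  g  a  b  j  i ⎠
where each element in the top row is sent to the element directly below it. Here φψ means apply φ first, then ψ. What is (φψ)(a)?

φ(a) = c, then ψ(c) = f; composing gives (φψ)(a) = f.

f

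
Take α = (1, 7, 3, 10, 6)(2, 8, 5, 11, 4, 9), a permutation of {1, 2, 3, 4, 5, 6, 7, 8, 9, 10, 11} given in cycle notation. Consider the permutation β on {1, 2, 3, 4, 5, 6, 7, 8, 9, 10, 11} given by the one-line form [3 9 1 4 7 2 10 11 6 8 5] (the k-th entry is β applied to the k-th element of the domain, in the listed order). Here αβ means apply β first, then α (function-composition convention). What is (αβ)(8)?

(αβ)(8) = α(β(8)). β(8) = 11, then α(11) = 4. So (αβ)(8) = 4.

4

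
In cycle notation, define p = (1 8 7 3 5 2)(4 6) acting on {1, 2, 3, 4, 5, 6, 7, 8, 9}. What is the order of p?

The cycle type of p is (6, 2, 1).
The order is lcm(6, 2) = 6.

6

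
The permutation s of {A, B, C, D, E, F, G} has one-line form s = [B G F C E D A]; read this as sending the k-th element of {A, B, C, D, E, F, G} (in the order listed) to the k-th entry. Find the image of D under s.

C

D is element number 4 of the domain, and entry number 4 of the one-line form is C, so s(D) = C.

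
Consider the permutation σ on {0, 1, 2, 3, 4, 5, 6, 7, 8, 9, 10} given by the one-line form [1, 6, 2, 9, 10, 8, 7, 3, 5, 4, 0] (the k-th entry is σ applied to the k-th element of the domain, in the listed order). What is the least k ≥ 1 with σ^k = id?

8

Decomposing into disjoint cycles gives cycle lengths 8, 2, 1.
Since disjoint cycles commute, ord(σ) = lcm(8, 2) = 8.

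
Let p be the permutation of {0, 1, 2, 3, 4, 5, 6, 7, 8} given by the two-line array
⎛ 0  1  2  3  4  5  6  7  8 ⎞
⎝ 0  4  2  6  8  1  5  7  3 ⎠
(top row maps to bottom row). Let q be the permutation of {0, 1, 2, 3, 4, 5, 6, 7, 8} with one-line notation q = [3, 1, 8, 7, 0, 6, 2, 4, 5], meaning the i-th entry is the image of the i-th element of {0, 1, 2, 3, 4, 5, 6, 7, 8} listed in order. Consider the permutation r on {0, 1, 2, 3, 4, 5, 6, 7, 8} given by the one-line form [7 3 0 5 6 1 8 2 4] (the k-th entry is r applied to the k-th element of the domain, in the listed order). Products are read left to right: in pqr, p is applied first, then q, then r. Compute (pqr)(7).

6

Apply the permutations in order: p(7) = 7, then q(7) = 4, then r(4) = 6. So (pqr)(7) = 6.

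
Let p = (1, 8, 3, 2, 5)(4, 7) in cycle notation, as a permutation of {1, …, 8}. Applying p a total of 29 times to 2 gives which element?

3

2 lies in the 5-cycle (1, 8, 3, 2, 5).
Since the cycle has length 5, p^29 acts on it the same as p^4 (29 mod 5 = 4).
Advancing 4 steps from 2: 2 → 5 → 1 → 8 → 3.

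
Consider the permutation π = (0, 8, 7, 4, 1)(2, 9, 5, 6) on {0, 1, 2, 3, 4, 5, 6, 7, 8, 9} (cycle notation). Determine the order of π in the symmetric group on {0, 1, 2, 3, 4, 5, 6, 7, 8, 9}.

The disjoint cycles have lengths 5, 4, 1.
The order of π is the least common multiple of its cycle lengths: lcm(5, 4) = 20.

20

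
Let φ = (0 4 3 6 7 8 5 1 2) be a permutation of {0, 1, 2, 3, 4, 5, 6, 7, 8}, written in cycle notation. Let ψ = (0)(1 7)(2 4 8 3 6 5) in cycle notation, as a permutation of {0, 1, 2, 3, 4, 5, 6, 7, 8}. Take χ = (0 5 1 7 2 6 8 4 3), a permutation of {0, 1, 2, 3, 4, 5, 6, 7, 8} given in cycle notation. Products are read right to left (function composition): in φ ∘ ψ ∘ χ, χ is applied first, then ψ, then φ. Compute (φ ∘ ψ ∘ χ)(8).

Chase 8: χ(8) = 4; ψ(4) = 8; φ(8) = 5. Hence (φ ∘ ψ ∘ χ)(8) = 5.

5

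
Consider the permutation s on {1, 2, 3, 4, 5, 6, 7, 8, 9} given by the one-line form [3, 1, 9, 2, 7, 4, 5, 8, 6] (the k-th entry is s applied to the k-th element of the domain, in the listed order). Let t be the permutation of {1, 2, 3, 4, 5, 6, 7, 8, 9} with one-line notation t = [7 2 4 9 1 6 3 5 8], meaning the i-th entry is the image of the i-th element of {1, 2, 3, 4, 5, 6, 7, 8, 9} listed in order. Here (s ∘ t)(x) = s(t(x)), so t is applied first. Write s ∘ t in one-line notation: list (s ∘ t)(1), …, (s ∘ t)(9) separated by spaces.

Chase each element through t then s: 1 → 7 → 5; 2 → 2 → 1; 3 → 4 → 2; 4 → 9 → 6; 5 → 1 → 3; 6 → 6 → 4; 7 → 3 → 9; 8 → 5 → 7; 9 → 8 → 8.
So s ∘ t in one-line form is 5 1 2 6 3 4 9 7 8.

5 1 2 6 3 4 9 7 8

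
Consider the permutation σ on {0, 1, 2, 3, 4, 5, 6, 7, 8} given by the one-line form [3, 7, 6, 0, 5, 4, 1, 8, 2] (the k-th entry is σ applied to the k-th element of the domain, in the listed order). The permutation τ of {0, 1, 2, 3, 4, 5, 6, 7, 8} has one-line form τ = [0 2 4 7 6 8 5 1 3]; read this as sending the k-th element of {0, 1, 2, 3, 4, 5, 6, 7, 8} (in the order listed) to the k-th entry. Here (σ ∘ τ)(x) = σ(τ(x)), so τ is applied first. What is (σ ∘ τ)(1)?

τ(1) = 2, then σ(2) = 6; composing gives (σ ∘ τ)(1) = 6.

6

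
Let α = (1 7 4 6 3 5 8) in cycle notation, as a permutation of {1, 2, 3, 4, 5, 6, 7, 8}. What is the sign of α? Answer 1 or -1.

1

The cycle lengths are 7, 1.
A cycle is odd iff its length is even; α has 0 even-length cycles, so sgn(α) = (−1)^0 and α is even.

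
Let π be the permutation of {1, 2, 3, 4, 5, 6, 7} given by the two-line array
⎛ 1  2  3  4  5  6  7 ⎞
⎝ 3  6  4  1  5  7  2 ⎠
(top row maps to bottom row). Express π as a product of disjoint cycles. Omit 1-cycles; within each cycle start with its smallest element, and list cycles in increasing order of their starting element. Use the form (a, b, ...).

(1, 3, 4)(2, 6, 7)

From 1: 1 → 3 → 4 → 1, closing the cycle (1, 3, 4).
Continuing from each remaining unvisited element yields (1, 3, 4)(2, 6, 7).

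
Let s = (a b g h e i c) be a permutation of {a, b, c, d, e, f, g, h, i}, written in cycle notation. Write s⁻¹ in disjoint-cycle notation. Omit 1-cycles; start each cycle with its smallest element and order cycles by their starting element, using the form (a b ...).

(a c i e h g b)

Inverting a permutation written in cycle notation just reverses the order within every cycle.
Reversing each cycle of s and rotating so the smallest element leads gives (a c i e h g b).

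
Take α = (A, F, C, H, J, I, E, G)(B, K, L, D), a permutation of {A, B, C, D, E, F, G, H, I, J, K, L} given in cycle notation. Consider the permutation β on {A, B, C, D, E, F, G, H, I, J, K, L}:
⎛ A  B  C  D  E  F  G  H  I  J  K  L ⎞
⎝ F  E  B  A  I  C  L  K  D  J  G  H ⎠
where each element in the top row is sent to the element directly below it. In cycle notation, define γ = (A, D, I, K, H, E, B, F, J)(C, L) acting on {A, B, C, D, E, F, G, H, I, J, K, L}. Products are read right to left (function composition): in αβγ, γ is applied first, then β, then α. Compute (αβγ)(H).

(αβγ)(H) = α(β(γ(H))). γ(H) = E, then β(E) = I, then α(I) = E, so the result is E.

E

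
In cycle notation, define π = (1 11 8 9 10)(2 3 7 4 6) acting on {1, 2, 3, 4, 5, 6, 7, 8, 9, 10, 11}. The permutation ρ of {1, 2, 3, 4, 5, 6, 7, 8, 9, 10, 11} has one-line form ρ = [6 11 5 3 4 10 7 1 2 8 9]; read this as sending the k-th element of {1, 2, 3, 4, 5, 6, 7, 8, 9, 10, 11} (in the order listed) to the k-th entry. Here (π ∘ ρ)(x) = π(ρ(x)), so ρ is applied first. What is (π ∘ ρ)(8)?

11

(π ∘ ρ)(8) = π(ρ(8)). ρ(8) = 1, then π(1) = 11. So (π ∘ ρ)(8) = 11.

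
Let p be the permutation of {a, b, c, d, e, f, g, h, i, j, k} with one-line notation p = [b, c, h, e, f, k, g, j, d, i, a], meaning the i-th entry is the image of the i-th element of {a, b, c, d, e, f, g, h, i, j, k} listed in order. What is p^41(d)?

Tracing d → e → … returns to d after 10 steps, so d lies in a 10-cycle (a, b, c, h, j, i, d, e, f, k).
On a 10-cycle, p^10 is the identity, so p^41 = p^1 there (41 ≡ 1 mod 10).
Advancing 1 step from d: d → e.

e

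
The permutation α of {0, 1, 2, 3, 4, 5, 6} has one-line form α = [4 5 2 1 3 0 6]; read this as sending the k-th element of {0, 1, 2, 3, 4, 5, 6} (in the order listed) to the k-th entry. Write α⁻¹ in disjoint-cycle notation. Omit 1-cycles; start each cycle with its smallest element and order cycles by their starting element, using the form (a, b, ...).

(0, 5, 1, 3, 4)

The cycle decomposition of α is (0, 4, 3, 1, 5).
The inverse reverses every cycle; in canonical form, α⁻¹ = (0, 5, 1, 3, 4).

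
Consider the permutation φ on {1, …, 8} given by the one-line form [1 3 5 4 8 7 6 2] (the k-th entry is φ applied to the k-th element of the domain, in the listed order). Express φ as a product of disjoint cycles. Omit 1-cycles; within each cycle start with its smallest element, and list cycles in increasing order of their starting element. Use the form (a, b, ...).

(2, 3, 5, 8)(6, 7)

From 2: 2 → 3 → 5 → 8 → 2, closing the cycle (2, 3, 5, 8).
Repeating from the next unused element and collecting all non-trivial cycles gives (2, 3, 5, 8)(6, 7).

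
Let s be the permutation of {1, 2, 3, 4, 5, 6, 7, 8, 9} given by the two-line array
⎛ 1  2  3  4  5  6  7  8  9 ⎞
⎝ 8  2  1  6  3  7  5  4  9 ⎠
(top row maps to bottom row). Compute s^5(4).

1

Tracing 4 → 6 → … returns to 4 after 7 steps, so 4 lies in a 7-cycle (1 8 4 6 7 5 3).
Stepping 5 places around the cycle: 4 → 6 → 7 → 5 → 3 → 1.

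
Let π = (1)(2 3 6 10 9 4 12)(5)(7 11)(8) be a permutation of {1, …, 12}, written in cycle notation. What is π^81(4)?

6

4 lies in the 7-cycle (2 3 6 10 9 4 12).
Since the cycle has length 7, π^81 acts on it the same as π^4 (81 mod 7 = 4).
Advancing 4 steps from 4: 4 → 12 → 2 → 3 → 6.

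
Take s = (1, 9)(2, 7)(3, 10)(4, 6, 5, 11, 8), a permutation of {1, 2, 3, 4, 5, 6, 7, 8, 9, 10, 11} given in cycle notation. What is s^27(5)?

8

5 lies in the 5-cycle (4, 6, 5, 11, 8).
Since the cycle has length 5, s^27 acts on it the same as s^2 (27 mod 5 = 2).
Advancing 2 steps from 5: 5 → 11 → 8.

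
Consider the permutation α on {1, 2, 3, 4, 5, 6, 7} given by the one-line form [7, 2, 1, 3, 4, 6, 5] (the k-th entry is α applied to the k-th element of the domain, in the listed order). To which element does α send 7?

5

7 is element number 7 of the domain, and entry number 7 of the one-line form is 5, so α(7) = 5.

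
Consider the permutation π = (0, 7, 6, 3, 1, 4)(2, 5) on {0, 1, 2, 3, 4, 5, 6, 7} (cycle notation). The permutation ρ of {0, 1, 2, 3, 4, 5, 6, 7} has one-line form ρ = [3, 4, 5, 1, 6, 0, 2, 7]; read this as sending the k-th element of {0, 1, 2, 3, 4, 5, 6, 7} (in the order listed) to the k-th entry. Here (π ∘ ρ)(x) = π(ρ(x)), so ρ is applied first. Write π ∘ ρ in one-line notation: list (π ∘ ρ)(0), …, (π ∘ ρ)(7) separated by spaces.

1 0 2 4 3 7 5 6

For each element, apply ρ then π: 0 → 3 → 1; 1 → 4 → 0; 2 → 5 → 2; 3 → 1 → 4; 4 → 6 → 3; 5 → 0 → 7; 6 → 2 → 5; 7 → 7 → 6.
So π ∘ ρ in one-line form is 1 0 2 4 3 7 5 6.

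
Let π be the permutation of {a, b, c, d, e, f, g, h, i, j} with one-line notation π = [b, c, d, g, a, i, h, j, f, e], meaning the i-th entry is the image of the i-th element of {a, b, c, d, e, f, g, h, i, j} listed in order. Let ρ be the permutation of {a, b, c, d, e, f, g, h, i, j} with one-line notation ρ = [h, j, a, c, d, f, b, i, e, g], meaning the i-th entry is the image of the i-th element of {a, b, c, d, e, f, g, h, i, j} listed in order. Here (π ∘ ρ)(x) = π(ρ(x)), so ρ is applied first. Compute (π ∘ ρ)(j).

h

First apply ρ: ρ(j) = g, then π(g) = h. Thus (π ∘ ρ)(j) = h.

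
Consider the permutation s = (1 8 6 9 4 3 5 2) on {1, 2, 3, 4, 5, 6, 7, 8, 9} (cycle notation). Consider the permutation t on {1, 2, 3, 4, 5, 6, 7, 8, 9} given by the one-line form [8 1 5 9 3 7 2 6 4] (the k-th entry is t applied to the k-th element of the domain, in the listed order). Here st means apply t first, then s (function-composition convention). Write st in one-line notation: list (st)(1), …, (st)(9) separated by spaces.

6 8 2 4 5 7 1 9 3

(st)(x) = s(t(x)). Computing each image: s(t(1)) = s(8) = 6, s(t(2)) = s(1) = 8, s(t(3)) = s(5) = 2, s(t(4)) = s(9) = 4, s(t(5)) = s(3) = 5, s(t(6)) = s(7) = 7, s(t(7)) = s(2) = 1, s(t(8)) = s(6) = 9, s(t(9)) = s(4) = 3.
Hence st = [6 8 2 4 5 7 1 9 3].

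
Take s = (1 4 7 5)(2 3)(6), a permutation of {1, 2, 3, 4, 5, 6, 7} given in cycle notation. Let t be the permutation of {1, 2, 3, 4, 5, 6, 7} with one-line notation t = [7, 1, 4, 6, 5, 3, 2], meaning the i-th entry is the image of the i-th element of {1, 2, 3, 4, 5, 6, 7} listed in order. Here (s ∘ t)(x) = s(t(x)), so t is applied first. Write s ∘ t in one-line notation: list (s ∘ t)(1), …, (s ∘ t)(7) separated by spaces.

5 4 7 6 1 2 3

Chase each element through t then s: 1 → 7 → 5; 2 → 1 → 4; 3 → 4 → 7; 4 → 6 → 6; 5 → 5 → 1; 6 → 3 → 2; 7 → 2 → 3.
So s ∘ t in one-line form is 5 4 7 6 1 2 3.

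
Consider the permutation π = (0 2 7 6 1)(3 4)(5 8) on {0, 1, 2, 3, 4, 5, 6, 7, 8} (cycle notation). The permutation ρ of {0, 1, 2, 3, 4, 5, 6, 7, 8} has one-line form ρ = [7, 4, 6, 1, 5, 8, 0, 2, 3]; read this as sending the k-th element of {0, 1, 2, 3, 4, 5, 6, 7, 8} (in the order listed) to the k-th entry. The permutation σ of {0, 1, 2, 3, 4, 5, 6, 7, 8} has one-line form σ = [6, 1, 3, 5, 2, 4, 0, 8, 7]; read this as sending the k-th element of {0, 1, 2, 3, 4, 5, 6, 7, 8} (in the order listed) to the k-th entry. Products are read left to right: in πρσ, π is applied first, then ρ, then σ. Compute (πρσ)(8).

7

Apply the permutations in order: π(8) = 5, then ρ(5) = 8, then σ(8) = 7. So (πρσ)(8) = 7.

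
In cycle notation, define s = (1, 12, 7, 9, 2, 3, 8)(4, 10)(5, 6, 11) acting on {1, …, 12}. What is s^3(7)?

7 lies in the 7-cycle (1, 12, 7, 9, 2, 3, 8).
Stepping 3 places around the cycle: 7 → 9 → 2 → 3.

3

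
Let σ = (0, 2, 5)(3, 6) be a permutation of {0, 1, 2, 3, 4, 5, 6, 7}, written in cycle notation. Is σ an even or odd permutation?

odd

The cycle lengths are 3, 2, 1, 1, 1.
A cycle is odd iff its length is even; σ has 1 even-length cycle, so sgn(σ) = (−1)^1 and σ is odd.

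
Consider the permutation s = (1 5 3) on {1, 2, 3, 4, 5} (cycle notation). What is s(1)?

5

In the cycle (1 5 3), 1 is followed by 5, so s(1) = 5.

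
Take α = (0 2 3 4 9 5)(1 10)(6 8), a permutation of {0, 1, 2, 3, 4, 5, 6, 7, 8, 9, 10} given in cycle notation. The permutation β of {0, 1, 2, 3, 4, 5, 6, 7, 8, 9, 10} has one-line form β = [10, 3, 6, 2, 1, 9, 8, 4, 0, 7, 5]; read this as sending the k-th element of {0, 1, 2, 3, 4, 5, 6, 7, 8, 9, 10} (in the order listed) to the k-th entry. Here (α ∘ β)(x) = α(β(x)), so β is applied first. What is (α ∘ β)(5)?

β(5) = 9, then α(9) = 5; composing gives (α ∘ β)(5) = 5.

5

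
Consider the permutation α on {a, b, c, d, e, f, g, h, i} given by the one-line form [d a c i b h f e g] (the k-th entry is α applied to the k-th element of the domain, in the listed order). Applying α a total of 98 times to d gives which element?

Tracing d → i → … returns to d after 8 steps, so d lies in an 8-cycle (a d i g f h e b).
Powers repeat with period 8 on this cycle, and 98 mod 8 = 2, so α^98(d) = α^2(d).
Advancing 2 steps from d: d → i → g.

g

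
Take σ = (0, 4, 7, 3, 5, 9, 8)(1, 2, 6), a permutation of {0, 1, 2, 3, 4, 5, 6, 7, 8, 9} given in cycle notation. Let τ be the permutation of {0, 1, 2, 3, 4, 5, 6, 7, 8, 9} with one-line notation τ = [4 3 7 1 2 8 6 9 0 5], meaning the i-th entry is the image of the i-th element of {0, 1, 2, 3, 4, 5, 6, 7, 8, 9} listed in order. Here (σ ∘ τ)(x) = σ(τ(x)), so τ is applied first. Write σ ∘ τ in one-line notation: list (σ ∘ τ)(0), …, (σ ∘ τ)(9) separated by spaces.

7 5 3 2 6 0 1 8 4 9

For each element, apply τ then σ: 0 → 4 → 7; 1 → 3 → 5; 2 → 7 → 3; 3 → 1 → 2; 4 → 2 → 6; 5 → 8 → 0; 6 → 6 → 1; 7 → 9 → 8; 8 → 0 → 4; 9 → 5 → 9.
Collecting the images, σ ∘ τ = [7 5 3 2 6 0 1 8 4 9].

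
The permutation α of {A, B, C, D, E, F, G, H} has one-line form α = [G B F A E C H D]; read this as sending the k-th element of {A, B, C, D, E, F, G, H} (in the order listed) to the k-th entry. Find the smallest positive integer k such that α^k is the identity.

4

The disjoint-cycle form of α has cycle lengths 4, 2, 1, 1.
Since disjoint cycles commute, ord(α) = lcm(4, 2) = 4.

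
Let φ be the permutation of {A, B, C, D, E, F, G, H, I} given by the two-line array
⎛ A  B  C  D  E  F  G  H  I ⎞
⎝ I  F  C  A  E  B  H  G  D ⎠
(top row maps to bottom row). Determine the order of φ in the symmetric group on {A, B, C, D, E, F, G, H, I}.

Decomposing into disjoint cycles gives cycle lengths 3, 2, 2, 1, 1.
Since disjoint cycles commute, ord(φ) = lcm(3, 2, 2) = 6.

6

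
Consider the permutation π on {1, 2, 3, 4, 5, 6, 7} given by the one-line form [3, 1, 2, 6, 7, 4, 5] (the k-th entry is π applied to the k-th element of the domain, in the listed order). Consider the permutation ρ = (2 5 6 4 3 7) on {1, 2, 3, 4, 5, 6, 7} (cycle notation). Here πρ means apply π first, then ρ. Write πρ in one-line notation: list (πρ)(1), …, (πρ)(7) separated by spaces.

7 1 5 4 2 3 6

(πρ)(x) = ρ(π(x)). Computing each image: ρ(π(1)) = ρ(3) = 7, ρ(π(2)) = ρ(1) = 1, ρ(π(3)) = ρ(2) = 5, ρ(π(4)) = ρ(6) = 4, ρ(π(5)) = ρ(7) = 2, ρ(π(6)) = ρ(4) = 3, ρ(π(7)) = ρ(5) = 6.
Hence πρ = [7 1 5 4 2 3 6].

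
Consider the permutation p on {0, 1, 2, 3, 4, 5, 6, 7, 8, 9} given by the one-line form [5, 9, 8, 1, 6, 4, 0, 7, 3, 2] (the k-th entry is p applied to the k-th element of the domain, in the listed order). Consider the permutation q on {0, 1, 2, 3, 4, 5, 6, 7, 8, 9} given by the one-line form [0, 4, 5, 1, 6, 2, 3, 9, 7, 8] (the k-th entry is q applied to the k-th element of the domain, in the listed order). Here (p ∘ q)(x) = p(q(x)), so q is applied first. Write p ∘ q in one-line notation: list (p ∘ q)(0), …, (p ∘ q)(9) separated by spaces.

5 6 4 9 0 8 1 2 7 3

Chase each element through q then p: 0 → 0 → 5; 1 → 4 → 6; 2 → 5 → 4; 3 → 1 → 9; 4 → 6 → 0; 5 → 2 → 8; 6 → 3 → 1; 7 → 9 → 2; 8 → 7 → 7; 9 → 8 → 3.
Collecting the images, p ∘ q = [5 6 4 9 0 8 1 2 7 3].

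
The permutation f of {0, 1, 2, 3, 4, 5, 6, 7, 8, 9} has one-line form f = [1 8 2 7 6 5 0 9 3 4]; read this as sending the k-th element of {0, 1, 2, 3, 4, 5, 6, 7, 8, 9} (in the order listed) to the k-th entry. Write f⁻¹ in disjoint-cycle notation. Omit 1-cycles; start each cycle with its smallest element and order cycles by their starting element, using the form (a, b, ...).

(0, 6, 4, 9, 7, 3, 8, 1)

First write f in disjoint cycles: (0, 1, 8, 3, 7, 9, 4, 6).
The inverse reverses every cycle; in canonical form, f⁻¹ = (0, 6, 4, 9, 7, 3, 8, 1).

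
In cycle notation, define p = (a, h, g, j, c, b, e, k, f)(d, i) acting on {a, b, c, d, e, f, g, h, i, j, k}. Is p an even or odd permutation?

odd

The cycle lengths are 9, 2.
A cycle is odd iff its length is even; p has 1 even-length cycle, so sgn(p) = (−1)^1 and p is odd.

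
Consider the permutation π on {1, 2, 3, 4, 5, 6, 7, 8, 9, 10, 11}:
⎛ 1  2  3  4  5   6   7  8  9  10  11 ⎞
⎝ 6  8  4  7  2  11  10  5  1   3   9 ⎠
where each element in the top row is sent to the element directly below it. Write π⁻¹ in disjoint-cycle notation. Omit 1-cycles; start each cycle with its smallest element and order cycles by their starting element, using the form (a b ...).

(1 9 11 6)(2 5 8)(3 10 7 4)

The cycle decomposition of π is (1 6 11 9)(2 8 5)(3 4 7 10).
Reversing each cycle (and rotating so the smallest element leads) gives π⁻¹ = (1 9 11 6)(2 5 8)(3 10 7 4).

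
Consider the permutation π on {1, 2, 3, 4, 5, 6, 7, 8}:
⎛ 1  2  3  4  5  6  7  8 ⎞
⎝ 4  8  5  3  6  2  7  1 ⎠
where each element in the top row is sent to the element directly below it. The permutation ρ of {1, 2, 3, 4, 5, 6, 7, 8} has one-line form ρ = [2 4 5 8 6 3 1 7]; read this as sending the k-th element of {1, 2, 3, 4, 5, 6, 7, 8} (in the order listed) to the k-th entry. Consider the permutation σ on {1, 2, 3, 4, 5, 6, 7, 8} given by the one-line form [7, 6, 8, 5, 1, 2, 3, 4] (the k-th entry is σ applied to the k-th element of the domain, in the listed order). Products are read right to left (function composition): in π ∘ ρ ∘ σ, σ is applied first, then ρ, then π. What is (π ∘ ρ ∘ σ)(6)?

(π ∘ ρ ∘ σ)(6) = π(ρ(σ(6))). σ(6) = 2, then ρ(2) = 4, then π(4) = 3, so the result is 3.

3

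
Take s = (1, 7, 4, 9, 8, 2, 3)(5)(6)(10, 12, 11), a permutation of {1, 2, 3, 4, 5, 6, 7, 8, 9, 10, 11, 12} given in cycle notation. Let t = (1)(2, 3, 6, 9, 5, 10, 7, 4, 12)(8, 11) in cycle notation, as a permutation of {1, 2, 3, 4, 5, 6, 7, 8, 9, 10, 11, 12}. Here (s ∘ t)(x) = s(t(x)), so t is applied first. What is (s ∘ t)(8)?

First apply t: t(8) = 11, then s(11) = 10. Thus (s ∘ t)(8) = 10.

10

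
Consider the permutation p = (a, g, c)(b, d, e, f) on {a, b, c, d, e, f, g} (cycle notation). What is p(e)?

f

e appears in (b, d, e, f); the next entry (wrapping around) is f.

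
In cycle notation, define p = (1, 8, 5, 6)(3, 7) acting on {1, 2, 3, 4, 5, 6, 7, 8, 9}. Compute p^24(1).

1 lies in the 4-cycle (1, 8, 5, 6).
On a 4-cycle, p^4 is the identity, so p^24 = p^0 there (24 ≡ 0 mod 4).
So p^24(1) = 1.

1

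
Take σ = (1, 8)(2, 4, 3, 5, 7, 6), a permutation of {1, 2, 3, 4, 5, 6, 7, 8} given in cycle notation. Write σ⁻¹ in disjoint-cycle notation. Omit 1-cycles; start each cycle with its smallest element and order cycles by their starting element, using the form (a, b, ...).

The inverse reverses each cycle.
After reversing and putting each cycle's least element first, σ⁻¹ = (1, 8)(2, 6, 7, 5, 3, 4).

(1, 8)(2, 6, 7, 5, 3, 4)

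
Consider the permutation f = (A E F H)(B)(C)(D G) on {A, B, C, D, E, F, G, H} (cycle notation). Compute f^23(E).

A

E lies in the 4-cycle (A E F H).
On a 4-cycle, f^4 is the identity, so f^23 = f^3 there (23 ≡ 3 mod 4).
Stepping 3 places around the cycle: E → F → H → A.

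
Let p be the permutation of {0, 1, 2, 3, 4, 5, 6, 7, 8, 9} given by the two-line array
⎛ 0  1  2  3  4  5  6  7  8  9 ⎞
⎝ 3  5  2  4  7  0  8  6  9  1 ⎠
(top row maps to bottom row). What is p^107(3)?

Tracing 3 → 4 → … returns to 3 after 9 steps, so 3 lies in a 9-cycle (0, 3, 4, 7, 6, 8, 9, 1, 5).
Powers repeat with period 9 on this cycle, and 107 mod 9 = 8, so p^107(3) = p^8(3).
Advancing 8 steps from 3: 3 → 4 → 7 → 6 → 8 → 9 → 1 → 5 → 0.

0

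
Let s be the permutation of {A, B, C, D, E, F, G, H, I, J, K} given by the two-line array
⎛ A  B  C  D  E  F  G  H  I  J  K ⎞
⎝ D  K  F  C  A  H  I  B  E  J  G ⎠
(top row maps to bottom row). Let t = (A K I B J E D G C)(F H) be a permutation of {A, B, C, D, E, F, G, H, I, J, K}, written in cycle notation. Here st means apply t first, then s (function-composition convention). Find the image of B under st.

First apply t: t(B) = J, then s(J) = J. Thus (st)(B) = J.

J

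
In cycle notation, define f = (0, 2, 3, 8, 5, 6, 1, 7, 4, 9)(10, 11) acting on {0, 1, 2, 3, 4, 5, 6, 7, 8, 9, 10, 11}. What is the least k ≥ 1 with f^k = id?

10

The disjoint cycles have lengths 10, 2.
The order of f is the least common multiple of its cycle lengths: lcm(10, 2) = 10.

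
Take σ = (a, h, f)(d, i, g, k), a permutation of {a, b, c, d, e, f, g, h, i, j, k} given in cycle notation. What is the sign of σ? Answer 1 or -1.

The cycle lengths are 4, 3, 1, 1, 1, 1.
A cycle of length ℓ contributes ℓ−1 transpositions, so σ is a product of 3 + 2 = 5 transpositions — odd.

-1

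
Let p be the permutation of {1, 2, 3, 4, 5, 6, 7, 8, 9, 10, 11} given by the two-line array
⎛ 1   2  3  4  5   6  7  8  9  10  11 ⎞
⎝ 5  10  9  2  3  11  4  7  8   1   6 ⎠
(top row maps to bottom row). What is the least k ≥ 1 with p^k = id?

Decomposing into disjoint cycles gives cycle lengths 9, 2.
The order is lcm(9, 2) = 18.

18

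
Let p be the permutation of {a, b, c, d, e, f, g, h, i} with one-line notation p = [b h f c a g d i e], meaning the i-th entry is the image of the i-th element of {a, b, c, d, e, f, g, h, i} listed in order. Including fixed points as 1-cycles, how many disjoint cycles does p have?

The cycle decomposition is (a, b, h, i, e)(c, f, g, d), which has 2 cycles (counting 1-cycles).

2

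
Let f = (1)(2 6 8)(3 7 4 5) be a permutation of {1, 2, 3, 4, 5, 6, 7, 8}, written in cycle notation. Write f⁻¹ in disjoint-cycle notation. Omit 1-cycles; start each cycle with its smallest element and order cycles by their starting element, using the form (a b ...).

Inverting a permutation written in cycle notation just reverses the order within every cycle.
Reversing each cycle of f and rotating so the smallest element leads gives (2 8 6)(3 5 4 7).

(2 8 6)(3 5 4 7)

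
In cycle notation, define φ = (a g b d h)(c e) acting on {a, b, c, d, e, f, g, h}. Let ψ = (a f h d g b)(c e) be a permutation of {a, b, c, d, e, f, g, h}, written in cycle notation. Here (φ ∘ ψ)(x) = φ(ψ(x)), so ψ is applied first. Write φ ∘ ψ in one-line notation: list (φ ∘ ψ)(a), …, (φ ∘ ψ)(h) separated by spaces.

Chase each element through ψ then φ: a → f → f; b → a → g; c → e → c; d → g → b; e → c → e; f → h → a; g → b → d; h → d → h.
Collecting the images, φ ∘ ψ = [f g c b e a d h].

f g c b e a d h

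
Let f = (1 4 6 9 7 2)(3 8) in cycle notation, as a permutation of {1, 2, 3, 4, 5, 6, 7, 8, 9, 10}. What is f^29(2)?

2 lies in the 6-cycle (1 4 6 9 7 2).
Powers repeat with period 6 on this cycle, and 29 mod 6 = 5, so f^29(2) = f^5(2).
Advancing 5 steps from 2: 2 → 1 → 4 → 6 → 9 → 7.

7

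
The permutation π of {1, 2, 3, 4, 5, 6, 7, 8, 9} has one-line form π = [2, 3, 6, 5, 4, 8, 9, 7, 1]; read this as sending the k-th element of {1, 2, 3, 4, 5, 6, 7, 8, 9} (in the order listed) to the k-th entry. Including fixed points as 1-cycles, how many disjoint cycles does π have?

The cycle decomposition is (1, 2, 3, 6, 8, 7, 9)(4, 5), which has 2 cycles (counting 1-cycles).

2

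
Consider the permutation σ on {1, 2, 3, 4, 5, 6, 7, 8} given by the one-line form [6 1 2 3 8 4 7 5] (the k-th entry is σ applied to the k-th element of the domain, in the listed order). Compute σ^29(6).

1

Tracing 6 → 4 → … returns to 6 after 5 steps, so 6 lies in a 5-cycle (1 6 4 3 2).
Powers repeat with period 5 on this cycle, and 29 mod 5 = 4, so σ^29(6) = σ^4(6).
Advancing 4 steps from 6: 6 → 4 → 3 → 2 → 1.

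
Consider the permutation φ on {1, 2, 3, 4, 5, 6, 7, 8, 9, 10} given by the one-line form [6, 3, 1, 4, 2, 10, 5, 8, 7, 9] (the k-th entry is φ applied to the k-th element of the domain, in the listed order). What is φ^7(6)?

Tracing 6 → 10 → … returns to 6 after 8 steps, so 6 lies in an 8-cycle (1 6 10 9 7 5 2 3).
Advancing 7 steps from 6: 6 → 10 → 9 → 7 → 5 → 2 → 3 → 1.

1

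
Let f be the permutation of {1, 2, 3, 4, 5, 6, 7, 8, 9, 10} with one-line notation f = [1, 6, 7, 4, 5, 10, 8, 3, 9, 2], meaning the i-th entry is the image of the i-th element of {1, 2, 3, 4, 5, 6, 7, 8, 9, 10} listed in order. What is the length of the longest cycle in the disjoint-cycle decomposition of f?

Decomposing into disjoint cycles gives (2, 6, 10)(3, 7, 8); the longest has length 3.

3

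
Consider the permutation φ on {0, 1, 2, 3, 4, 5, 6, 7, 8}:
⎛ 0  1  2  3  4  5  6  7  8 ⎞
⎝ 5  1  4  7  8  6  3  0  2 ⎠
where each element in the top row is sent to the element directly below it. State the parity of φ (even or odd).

In disjoint-cycle form the cycle lengths are 5, 3, 1.
A cycle is odd iff its length is even; φ has 0 even-length cycles, so sgn(φ) = (−1)^0 and φ is even.

even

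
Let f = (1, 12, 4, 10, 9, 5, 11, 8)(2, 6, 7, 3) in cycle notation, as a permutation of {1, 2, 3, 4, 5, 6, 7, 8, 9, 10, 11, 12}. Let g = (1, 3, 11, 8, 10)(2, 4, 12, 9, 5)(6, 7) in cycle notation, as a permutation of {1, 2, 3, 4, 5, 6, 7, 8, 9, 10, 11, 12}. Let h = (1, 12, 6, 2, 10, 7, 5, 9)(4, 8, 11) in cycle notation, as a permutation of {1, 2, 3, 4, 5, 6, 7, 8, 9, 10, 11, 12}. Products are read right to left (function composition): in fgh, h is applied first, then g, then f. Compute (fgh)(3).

8

(fgh)(3) = f(g(h(3))). h(3) = 3, then g(3) = 11, then f(11) = 8, so the result is 8.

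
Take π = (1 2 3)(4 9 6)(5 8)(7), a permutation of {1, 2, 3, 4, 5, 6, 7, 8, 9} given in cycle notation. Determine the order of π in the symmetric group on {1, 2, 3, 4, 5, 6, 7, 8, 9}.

6

The cycle type of π is (3, 3, 2, 1).
Since disjoint cycles commute, ord(π) = lcm(3, 3, 2) = 6.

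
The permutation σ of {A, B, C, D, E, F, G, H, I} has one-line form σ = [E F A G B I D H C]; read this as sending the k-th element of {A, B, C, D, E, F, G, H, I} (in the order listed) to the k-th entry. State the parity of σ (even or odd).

even

In disjoint-cycle form the cycle lengths are 6, 2, 1.
A cycle of length ℓ contributes ℓ−1 transpositions, so σ is a product of 5 + 1 = 6 transpositions — even.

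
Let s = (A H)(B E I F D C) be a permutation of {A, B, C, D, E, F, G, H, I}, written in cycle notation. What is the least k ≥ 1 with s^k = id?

6

The cycle type of s is (6, 2, 1).
The order of s is the least common multiple of its cycle lengths: lcm(6, 2) = 6.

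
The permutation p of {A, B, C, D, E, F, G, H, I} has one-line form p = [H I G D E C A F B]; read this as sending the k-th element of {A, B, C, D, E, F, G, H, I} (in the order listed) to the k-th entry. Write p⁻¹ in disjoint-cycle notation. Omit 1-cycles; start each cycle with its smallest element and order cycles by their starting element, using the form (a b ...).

First write p in disjoint cycles: (A H F C G)(B I).
The inverse reverses every cycle; in canonical form, p⁻¹ = (A G C F H)(B I).

(A G C F H)(B I)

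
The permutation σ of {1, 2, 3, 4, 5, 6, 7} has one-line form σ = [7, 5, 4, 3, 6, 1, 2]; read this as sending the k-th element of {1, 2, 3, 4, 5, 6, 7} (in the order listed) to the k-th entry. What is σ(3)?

4

3 is element number 3 of the domain, and entry number 3 of the one-line form is 4, so σ(3) = 4.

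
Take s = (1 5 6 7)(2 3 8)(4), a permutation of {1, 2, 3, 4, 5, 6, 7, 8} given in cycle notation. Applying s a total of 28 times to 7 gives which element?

7

7 lies in the 4-cycle (1 5 6 7).
Since the cycle has length 4, s^28 acts on it the same as s^0 (28 mod 4 = 0).
So s^28(7) = 7.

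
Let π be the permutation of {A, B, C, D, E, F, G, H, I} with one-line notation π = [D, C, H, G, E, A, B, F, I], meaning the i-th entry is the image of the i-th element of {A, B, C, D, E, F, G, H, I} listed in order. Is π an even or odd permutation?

In disjoint-cycle form the cycle lengths are 7, 1, 1.
A cycle of length ℓ contributes ℓ−1 transpositions, so π is a product of 6 transpositions — even.

even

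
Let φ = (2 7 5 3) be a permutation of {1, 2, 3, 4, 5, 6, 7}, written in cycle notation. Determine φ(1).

1 does not appear in any cycle of φ, so it is a fixed point: φ(1) = 1.

1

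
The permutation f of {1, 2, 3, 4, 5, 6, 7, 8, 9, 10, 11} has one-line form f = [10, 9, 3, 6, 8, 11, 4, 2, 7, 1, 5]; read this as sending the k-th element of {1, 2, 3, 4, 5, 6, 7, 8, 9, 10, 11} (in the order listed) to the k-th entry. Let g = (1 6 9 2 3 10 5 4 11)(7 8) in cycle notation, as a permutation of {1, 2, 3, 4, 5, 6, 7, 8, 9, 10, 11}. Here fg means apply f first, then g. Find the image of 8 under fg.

First apply f: f(8) = 2, then g(2) = 3. Thus (fg)(8) = 3.

3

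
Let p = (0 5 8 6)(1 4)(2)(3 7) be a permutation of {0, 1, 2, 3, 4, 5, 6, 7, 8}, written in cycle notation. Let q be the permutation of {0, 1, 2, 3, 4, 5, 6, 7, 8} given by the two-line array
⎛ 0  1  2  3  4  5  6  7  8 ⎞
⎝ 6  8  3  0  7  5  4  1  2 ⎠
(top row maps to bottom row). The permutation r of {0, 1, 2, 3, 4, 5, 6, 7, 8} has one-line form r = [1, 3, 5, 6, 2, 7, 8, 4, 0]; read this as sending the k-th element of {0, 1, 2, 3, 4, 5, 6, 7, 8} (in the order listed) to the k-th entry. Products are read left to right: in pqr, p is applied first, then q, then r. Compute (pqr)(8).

2

Chase 8: p(8) = 6; q(6) = 4; r(4) = 2. Hence (pqr)(8) = 2.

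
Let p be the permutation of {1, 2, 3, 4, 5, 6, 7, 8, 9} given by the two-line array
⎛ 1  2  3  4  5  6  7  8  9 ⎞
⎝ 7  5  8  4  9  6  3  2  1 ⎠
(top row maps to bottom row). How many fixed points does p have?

2

The fixed points (elements with p(x) = x) are {4, 6}, so there are 2.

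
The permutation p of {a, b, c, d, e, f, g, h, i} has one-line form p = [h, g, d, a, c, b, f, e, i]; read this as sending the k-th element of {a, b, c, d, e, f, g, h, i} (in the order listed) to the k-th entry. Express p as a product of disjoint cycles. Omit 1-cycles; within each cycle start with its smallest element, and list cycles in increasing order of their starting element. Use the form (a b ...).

(a h e c d)(b g f)

From a: a → h → e → c → d → a, closing the cycle (a h e c d).
Repeating from the next unused element and collecting all non-trivial cycles gives (a h e c d)(b g f).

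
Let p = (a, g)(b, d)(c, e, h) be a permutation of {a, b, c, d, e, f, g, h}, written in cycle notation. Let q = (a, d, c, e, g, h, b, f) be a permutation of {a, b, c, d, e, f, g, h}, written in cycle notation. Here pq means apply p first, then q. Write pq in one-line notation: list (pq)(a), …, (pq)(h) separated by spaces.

Chase each element through p then q: a → g → h; b → d → c; c → e → g; d → b → f; e → h → b; f → f → a; g → a → d; h → c → e.
Collecting the images, pq = [h c g f b a d e].

h c g f b a d e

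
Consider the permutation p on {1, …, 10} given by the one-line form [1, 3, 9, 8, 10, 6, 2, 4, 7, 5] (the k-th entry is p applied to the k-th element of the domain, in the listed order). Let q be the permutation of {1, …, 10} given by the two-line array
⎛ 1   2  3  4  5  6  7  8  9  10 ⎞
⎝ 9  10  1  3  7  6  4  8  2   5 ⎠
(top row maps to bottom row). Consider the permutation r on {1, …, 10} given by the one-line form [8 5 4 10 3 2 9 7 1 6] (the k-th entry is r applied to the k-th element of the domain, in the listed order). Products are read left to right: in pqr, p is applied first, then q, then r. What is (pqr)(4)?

(pqr)(4) = r(q(p(4))). p(4) = 8, then q(8) = 8, then r(8) = 7, so the result is 7.

7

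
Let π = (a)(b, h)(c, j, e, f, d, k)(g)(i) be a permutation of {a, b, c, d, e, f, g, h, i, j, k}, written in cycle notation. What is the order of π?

6

The cycle type of π is (6, 2, 1, 1, 1).
The order is lcm(6, 2) = 6.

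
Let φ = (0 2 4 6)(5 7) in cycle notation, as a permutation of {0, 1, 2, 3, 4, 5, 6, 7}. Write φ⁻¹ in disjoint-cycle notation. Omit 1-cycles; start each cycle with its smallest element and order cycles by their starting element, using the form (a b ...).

(0 6 4 2)(5 7)

The inverse reverses each cycle.
After reversing and putting each cycle's least element first, φ⁻¹ = (0 6 4 2)(5 7).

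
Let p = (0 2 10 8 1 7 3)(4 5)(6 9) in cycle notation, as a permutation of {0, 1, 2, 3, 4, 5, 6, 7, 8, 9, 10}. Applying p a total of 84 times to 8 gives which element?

8

8 lies in the 7-cycle (0 2 10 8 1 7 3).
Powers repeat with period 7 on this cycle, and 84 mod 7 = 0, so p^84(8) = p^0(8).
So p^84(8) = 8.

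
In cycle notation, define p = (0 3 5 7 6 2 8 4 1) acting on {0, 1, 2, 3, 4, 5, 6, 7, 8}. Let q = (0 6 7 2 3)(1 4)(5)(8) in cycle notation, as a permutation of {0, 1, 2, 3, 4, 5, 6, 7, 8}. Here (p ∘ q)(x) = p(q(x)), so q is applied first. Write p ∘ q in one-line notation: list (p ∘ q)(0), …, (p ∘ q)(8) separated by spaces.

2 1 5 3 0 7 6 8 4

Chase each element through q then p: 0 → 6 → 2; 1 → 4 → 1; 2 → 3 → 5; 3 → 0 → 3; 4 → 1 → 0; 5 → 5 → 7; 6 → 7 → 6; 7 → 2 → 8; 8 → 8 → 4.
Collecting the images, p ∘ q = [2 1 5 3 0 7 6 8 4].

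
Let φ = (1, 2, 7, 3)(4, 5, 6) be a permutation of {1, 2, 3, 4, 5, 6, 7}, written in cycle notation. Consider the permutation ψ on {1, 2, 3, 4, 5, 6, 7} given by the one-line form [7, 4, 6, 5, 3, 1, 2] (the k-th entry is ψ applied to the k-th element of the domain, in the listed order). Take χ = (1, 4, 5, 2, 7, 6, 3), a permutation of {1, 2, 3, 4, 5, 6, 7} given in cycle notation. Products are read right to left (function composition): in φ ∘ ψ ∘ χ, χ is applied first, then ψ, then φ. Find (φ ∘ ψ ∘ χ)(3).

(φ ∘ ψ ∘ χ)(3) = φ(ψ(χ(3))). χ(3) = 1, then ψ(1) = 7, then φ(7) = 3, so the result is 3.

3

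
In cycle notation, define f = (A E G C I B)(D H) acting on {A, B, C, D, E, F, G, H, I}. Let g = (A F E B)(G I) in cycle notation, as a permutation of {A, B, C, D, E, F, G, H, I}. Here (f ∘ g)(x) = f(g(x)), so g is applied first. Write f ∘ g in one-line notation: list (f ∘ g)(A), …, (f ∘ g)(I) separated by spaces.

F E I H A G B D C

(f ∘ g)(x) = f(g(x)). Computing each image: f(g(A)) = f(F) = F, f(g(B)) = f(A) = E, f(g(C)) = f(C) = I, f(g(D)) = f(D) = H, f(g(E)) = f(B) = A, f(g(F)) = f(E) = G, f(g(G)) = f(I) = B, f(g(H)) = f(H) = D, f(g(I)) = f(G) = C.
Hence f ∘ g = [F E I H A G B D C].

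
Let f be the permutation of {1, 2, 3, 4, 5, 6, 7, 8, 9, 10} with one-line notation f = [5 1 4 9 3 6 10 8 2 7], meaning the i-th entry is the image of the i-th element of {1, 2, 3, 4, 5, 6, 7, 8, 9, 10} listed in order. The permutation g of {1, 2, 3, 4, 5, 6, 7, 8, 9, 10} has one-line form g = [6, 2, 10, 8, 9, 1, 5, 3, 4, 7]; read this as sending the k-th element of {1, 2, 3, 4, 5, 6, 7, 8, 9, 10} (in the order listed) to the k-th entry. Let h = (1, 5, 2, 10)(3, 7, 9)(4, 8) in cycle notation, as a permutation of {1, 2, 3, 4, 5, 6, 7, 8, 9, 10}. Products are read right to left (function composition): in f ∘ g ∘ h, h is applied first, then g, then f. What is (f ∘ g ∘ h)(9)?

Chase 9: h(9) = 3; g(3) = 10; f(10) = 7. Hence (f ∘ g ∘ h)(9) = 7.

7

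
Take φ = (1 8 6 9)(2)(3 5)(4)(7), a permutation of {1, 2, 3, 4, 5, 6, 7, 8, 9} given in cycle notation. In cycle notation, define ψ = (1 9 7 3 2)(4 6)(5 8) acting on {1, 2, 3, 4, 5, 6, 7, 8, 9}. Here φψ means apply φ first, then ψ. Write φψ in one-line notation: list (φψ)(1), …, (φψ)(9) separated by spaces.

(φψ)(x) = ψ(φ(x)). Computing each image: ψ(φ(1)) = ψ(8) = 5, ψ(φ(2)) = ψ(2) = 1, ψ(φ(3)) = ψ(5) = 8, ψ(φ(4)) = ψ(4) = 6, ψ(φ(5)) = ψ(3) = 2, ψ(φ(6)) = ψ(9) = 7, ψ(φ(7)) = ψ(7) = 3, ψ(φ(8)) = ψ(6) = 4, ψ(φ(9)) = ψ(1) = 9.
Hence φψ = [5 1 8 6 2 7 3 4 9].

5 1 8 6 2 7 3 4 9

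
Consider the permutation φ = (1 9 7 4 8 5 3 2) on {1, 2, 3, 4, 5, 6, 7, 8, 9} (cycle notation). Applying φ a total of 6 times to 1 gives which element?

3

1 lies in the 8-cycle (1 9 7 4 8 5 3 2).
Stepping 6 places around the cycle: 1 → 9 → 7 → 4 → 8 → 5 → 3.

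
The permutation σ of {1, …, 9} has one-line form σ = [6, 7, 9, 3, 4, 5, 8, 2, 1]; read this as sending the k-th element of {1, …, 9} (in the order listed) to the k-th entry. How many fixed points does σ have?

No element satisfies σ(x) = x, so there are 0 fixed points.

0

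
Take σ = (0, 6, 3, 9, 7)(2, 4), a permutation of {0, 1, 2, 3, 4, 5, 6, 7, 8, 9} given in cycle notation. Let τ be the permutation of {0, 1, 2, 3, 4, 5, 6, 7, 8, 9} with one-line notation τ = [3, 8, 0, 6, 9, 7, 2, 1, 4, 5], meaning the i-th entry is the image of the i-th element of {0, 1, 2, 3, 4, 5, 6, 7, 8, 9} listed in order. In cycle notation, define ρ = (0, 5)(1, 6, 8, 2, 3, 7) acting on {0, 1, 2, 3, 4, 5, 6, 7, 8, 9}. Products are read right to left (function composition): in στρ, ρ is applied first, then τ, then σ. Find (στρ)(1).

4

Chase 1: ρ(1) = 6; τ(6) = 2; σ(2) = 4. Hence (στρ)(1) = 4.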